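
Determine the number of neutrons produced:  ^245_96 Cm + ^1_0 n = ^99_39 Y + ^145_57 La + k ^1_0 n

Conserve mass number: 246 = 99 + 145 + k, so k = 246 − 244 = 2.
Check atomic number: 96 = 39 + 57 + 0 = 96. ✓

2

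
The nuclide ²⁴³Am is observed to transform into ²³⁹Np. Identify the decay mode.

alpha decay

ΔA = 239 − 243 = -4; ΔZ = 93 − 95 = -2.
A drops by 4 and Z drops by 2 — the signature of alpha emission.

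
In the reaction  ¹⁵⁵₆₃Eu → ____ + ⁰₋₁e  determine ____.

Gd-155

Conserve mass number: 155 = A + 0, so A = 155.
Conserve atomic number: 63 = Z − 1, so Z = 64.
Z = 64 is gadolinium, so the species is ¹⁵⁵₆₄Gd.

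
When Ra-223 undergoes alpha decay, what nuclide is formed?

Rn-219

Alpha decay: mass number changes by -4, atomic number by -2.
A: 223 − 4 = 219; Z: 88 − 2 = 86.
Z = 86 is radon, so the daughter is Rn-219.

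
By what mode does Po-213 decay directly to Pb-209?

alpha decay

ΔA = 209 − 213 = -4; ΔZ = 82 − 84 = -2.
A drops by 4 and Z drops by 2 — the signature of alpha emission.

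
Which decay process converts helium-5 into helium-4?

neutron emission

ΔA = 4 − 5 = -1; ΔZ = 2 − 2 = +0.
A drops by 1 with Z unchanged — a neutron was emitted.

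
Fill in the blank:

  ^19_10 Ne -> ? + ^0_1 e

Conserve mass number: 19 = A + 0, so A = 19.
Conserve atomic number: 10 = Z + 1, so Z = 9.
Z = 9 is fluorine, so the species is ^19_9 F.

F-19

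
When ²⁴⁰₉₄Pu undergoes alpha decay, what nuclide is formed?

Alpha decay: mass number changes by -4, atomic number by -2.
A: 240 − 4 = 236; Z: 94 − 2 = 92.
Z = 92 is uranium, so the daughter is ²³⁶₉₂U.

U-236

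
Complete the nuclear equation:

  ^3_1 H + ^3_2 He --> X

Conserve mass number: 3 + 3 = A, so A = 6.
Conserve atomic number: 1 + 2 = Z, so Z = 3.
Z = 3 is lithium, so the species is ^6_3 Li.

Li-6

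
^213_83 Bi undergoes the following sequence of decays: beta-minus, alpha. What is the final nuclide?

Start: (A, Z) = (213, 83).
After β⁻: (213, 84).
After α: (209, 82).
Z = 82 is lead.

Pb-209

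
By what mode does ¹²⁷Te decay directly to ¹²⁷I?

beta-minus decay

ΔA = 127 − 127 = 0; ΔZ = 53 − 52 = +1.
A is unchanged and Z rises by 1 — a neutron has become a proton (β⁻ decay).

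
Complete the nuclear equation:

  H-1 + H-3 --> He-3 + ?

Conserve mass number: 1 + 3 = 3 + A, so A = 1.
Conserve atomic number: 1 + 1 = 2 + Z, so Z = 0.
A = 1 and Z = 0 is n — a neutron.

neutron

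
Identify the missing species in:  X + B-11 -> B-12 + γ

neutron

Conserve mass number: A + 11 = 12 + 0, so A = 1.
Conserve atomic number: Z + 5 = 5 + 0, so Z = 0.
A = 1 and Z = 0 is n — a neutron.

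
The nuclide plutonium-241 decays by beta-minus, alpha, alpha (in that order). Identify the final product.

Pa-233

Start: (A, Z) = (241, 94).
After β⁻: (241, 95).
After α: (237, 93).
After α: (233, 91).
Z = 91 is protactinium.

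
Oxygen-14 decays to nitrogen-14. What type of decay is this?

ΔA = 14 − 14 = 0; ΔZ = 7 − 8 = -1.
A is unchanged and Z drops by 1 — a proton has become a neutron (β⁺ emission or electron capture).

beta-plus decay or electron capture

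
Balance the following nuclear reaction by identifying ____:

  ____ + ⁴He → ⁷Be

Conserve mass number: A + 4 = 7, so A = 3.
Conserve atomic number: Z + 2 = 4, so Z = 2.
Z = 2 is helium, so the species is ³He.

He-3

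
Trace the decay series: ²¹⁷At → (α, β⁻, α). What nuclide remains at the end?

Start: (A, Z) = (217, 85).
After α: (213, 83).
After β⁻: (213, 84).
After α: (209, 82).
Z = 82 is lead.

Pb-209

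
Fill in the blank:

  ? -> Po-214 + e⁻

Bi-214

Conserve mass number: A = 214 + 0, so A = 214.
Conserve atomic number: Z = 84 − 1, so Z = 83.
Z = 83 is bismuth, so the species is Bi-214.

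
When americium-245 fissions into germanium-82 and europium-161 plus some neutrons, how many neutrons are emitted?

Conserve mass number: 245 = 82 + 161 + k, so k = 245 − 243 = 2.
Check atomic number: 95 = 32 + 63 + 0 = 95. ✓

2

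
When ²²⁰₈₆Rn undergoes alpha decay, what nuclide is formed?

Alpha decay: mass number changes by -4, atomic number by -2.
A: 220 − 4 = 216; Z: 86 − 2 = 84.
Z = 84 is polonium, so the daughter is ²¹⁶₈₄Po.

Po-216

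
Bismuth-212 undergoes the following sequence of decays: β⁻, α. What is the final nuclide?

Pb-208

Start: (A, Z) = (212, 83).
After β⁻: (212, 84).
After α: (208, 82).
Z = 82 is lead.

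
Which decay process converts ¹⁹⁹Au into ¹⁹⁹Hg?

beta-minus decay

ΔA = 199 − 199 = 0; ΔZ = 80 − 79 = +1.
A is unchanged and Z rises by 1 — a neutron has become a proton (β⁻ decay).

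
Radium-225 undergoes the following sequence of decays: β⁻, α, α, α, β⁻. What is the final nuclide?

Po-213

Start: (A, Z) = (225, 88).
After β⁻: (225, 89).
After α: (221, 87).
After α: (217, 85).
After α: (213, 83).
After β⁻: (213, 84).
Z = 84 is polonium.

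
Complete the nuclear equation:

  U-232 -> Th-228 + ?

alpha particle

Conserve mass number: 232 = 228 + A, so A = 4.
Conserve atomic number: 92 = 90 + Z, so Z = 2.
A = 4 and Z = 2 is He-4 — an alpha particle.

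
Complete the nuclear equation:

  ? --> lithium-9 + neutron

Li-10

Conserve mass number: A = 9 + 1, so A = 10.
Conserve atomic number: Z = 3 + 0, so Z = 3.
Z = 3 is lithium, so the species is lithium-10.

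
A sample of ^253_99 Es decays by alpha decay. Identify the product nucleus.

Alpha decay: mass number changes by -4, atomic number by -2.
A: 253 − 4 = 249; Z: 99 − 2 = 97.
Z = 97 is berkelium, so the daughter is ^249_97 Bk.

Bk-249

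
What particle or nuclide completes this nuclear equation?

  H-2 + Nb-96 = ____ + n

Mo-97

Conserve mass number: 2 + 96 = A + 1, so A = 97.
Conserve atomic number: 1 + 41 = Z + 0, so Z = 42.
Z = 42 is molybdenum, so the species is Mo-97.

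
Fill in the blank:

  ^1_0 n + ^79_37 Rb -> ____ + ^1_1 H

Conserve mass number: 1 + 79 = A + 1, so A = 79.
Conserve atomic number: 0 + 37 = Z + 1, so Z = 36.
Z = 36 is krypton, so the species is ^79_36 Kr.

Kr-79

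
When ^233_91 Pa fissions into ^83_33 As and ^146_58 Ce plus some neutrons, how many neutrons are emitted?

Conserve mass number: 233 = 83 + 146 + k, so k = 233 − 229 = 4.
Check atomic number: 91 = 33 + 58 + 0 = 91. ✓

4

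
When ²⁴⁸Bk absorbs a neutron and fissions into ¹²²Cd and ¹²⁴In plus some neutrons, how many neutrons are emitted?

Conserve mass number: 249 = 122 + 124 + k, so k = 249 − 246 = 3.
Check atomic number: 97 = 48 + 49 + 0 = 97. ✓

3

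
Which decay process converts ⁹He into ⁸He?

ΔA = 8 − 9 = -1; ΔZ = 2 − 2 = +0.
A drops by 1 with Z unchanged — a neutron was emitted.

neutron emission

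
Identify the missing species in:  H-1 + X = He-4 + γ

triton

Conserve mass number: 1 + A = 4 + 0, so A = 3.
Conserve atomic number: 1 + Z = 2 + 0, so Z = 1.
A = 3 and Z = 1 is H-3 — a triton.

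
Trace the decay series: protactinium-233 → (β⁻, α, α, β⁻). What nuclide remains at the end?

Start: (A, Z) = (233, 91).
After β⁻: (233, 92).
After α: (229, 90).
After α: (225, 88).
After β⁻: (225, 89).
Z = 89 is actinium.

Ac-225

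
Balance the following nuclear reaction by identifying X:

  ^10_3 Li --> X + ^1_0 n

Li-9

Conserve mass number: 10 = A + 1, so A = 9.
Conserve atomic number: 3 = Z + 0, so Z = 3.
Z = 3 is lithium, so the species is ^9_3 Li.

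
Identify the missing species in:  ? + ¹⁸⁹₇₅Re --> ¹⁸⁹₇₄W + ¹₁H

neutron

Conserve mass number: A + 189 = 189 + 1, so A = 1.
Conserve atomic number: Z + 75 = 74 + 1, so Z = 0.
A = 1 and Z = 0 is ¹₀n — a neutron.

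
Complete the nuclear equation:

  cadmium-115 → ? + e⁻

Conserve mass number: 115 = A + 0, so A = 115.
Conserve atomic number: 48 = Z − 1, so Z = 49.
Z = 49 is indium, so the species is indium-115.

In-115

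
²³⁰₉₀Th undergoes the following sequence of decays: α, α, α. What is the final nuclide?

Start: (A, Z) = (230, 90).
After α: (226, 88).
After α: (222, 86).
After α: (218, 84).
Z = 84 is polonium.

Po-218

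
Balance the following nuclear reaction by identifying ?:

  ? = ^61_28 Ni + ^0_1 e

Cu-61

Conserve mass number: A = 61 + 0, so A = 61.
Conserve atomic number: Z = 28 + 1, so Z = 29.
Z = 29 is copper, so the species is ^61_29 Cu.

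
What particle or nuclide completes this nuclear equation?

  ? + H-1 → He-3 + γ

Conserve mass number: A + 1 = 3 + 0, so A = 2.
Conserve atomic number: Z + 1 = 2 + 0, so Z = 1.
A = 2 and Z = 1 is H-2 — a deuteron.

deuteron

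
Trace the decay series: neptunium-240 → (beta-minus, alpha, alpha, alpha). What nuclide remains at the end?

Start: (A, Z) = (240, 93).
After β⁻: (240, 94).
After α: (236, 92).
After α: (232, 90).
After α: (228, 88).
Z = 88 is radium.

Ra-228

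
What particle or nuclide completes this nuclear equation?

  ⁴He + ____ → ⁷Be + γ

He-3

Conserve mass number: 4 + A = 7 + 0, so A = 3.
Conserve atomic number: 2 + Z = 4 + 0, so Z = 2.
Z = 2 is helium, so the species is ³He.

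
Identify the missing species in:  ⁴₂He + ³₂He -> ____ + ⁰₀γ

Be-7

Conserve mass number: 4 + 3 = A + 0, so A = 7.
Conserve atomic number: 2 + 2 = Z + 0, so Z = 4.
Z = 4 is beryllium, so the species is ⁷₄Be.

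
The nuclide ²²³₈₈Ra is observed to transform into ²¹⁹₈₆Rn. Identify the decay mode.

ΔA = 219 − 223 = -4; ΔZ = 86 − 88 = -2.
A drops by 4 and Z drops by 2 — the signature of alpha emission.

alpha decay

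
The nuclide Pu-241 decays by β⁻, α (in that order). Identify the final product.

Start: (A, Z) = (241, 94).
After β⁻: (241, 95).
After α: (237, 93).
Z = 93 is neptunium.

Np-237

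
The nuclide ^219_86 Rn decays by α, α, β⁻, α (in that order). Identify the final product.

Tl-207

Start: (A, Z) = (219, 86).
After α: (215, 84).
After α: (211, 82).
After β⁻: (211, 83).
After α: (207, 81).
Z = 81 is thallium.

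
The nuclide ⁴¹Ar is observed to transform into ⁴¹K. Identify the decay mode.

beta-minus decay

ΔA = 41 − 41 = 0; ΔZ = 19 − 18 = +1.
A is unchanged and Z rises by 1 — a neutron has become a proton (β⁻ decay).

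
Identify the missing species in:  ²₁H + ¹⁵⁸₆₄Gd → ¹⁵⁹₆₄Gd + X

proton

Conserve mass number: 2 + 158 = 159 + A, so A = 1.
Conserve atomic number: 1 + 64 = 64 + Z, so Z = 1.
A = 1 and Z = 1 is ¹₁H — a proton.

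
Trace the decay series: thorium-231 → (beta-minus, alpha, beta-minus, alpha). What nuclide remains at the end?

Start: (A, Z) = (231, 90).
After β⁻: (231, 91).
After α: (227, 89).
After β⁻: (227, 90).
After α: (223, 88).
Z = 88 is radium.

Ra-223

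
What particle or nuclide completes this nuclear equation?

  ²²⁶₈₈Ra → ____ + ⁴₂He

Conserve mass number: 226 = A + 4, so A = 222.
Conserve atomic number: 88 = Z + 2, so Z = 86.
Z = 86 is radon, so the species is ²²²₈₆Rn.

Rn-222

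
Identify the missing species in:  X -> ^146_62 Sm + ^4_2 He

Gd-150

Conserve mass number: A = 146 + 4, so A = 150.
Conserve atomic number: Z = 62 + 2, so Z = 64.
Z = 64 is gadolinium, so the species is ^150_64 Gd.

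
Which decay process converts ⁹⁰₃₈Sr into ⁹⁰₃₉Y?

ΔA = 90 − 90 = 0; ΔZ = 39 − 38 = +1.
A is unchanged and Z rises by 1 — a neutron has become a proton (β⁻ decay).

beta-minus decay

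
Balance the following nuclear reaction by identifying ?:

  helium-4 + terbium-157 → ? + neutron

Conserve mass number: 4 + 157 = A + 1, so A = 160.
Conserve atomic number: 2 + 65 = Z + 0, so Z = 67.
Z = 67 is holmium, so the species is holmium-160.

Ho-160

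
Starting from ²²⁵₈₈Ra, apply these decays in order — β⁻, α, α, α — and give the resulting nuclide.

Start: (A, Z) = (225, 88).
After β⁻: (225, 89).
After α: (221, 87).
After α: (217, 85).
After α: (213, 83).
Z = 83 is bismuth.

Bi-213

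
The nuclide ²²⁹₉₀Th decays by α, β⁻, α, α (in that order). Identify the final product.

At-217

Start: (A, Z) = (229, 90).
After α: (225, 88).
After β⁻: (225, 89).
After α: (221, 87).
After α: (217, 85).
Z = 85 is astatine.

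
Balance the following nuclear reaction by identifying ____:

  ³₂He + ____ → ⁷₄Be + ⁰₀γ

alpha particle

Conserve mass number: 3 + A = 7 + 0, so A = 4.
Conserve atomic number: 2 + Z = 4 + 0, so Z = 2.
A = 4 and Z = 2 is ⁴₂He — an alpha particle.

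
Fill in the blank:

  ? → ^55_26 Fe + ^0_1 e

Conserve mass number: A = 55 + 0, so A = 55.
Conserve atomic number: Z = 26 + 1, so Z = 27.
Z = 27 is cobalt, so the species is ^55_27 Co.

Co-55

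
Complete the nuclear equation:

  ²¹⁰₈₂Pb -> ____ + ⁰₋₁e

Conserve mass number: 210 = A + 0, so A = 210.
Conserve atomic number: 82 = Z − 1, so Z = 83.
Z = 83 is bismuth, so the species is ²¹⁰₈₃Bi.

Bi-210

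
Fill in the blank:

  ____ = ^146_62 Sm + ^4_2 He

Conserve mass number: A = 146 + 4, so A = 150.
Conserve atomic number: Z = 62 + 2, so Z = 64.
Z = 64 is gadolinium, so the species is ^150_64 Gd.

Gd-150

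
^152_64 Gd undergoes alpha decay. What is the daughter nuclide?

Sm-148

Alpha decay: mass number changes by -4, atomic number by -2.
A: 152 − 4 = 148; Z: 64 − 2 = 62.
Z = 62 is samarium, so the daughter is ^148_62 Sm.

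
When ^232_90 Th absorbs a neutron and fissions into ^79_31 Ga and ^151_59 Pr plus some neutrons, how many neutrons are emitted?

Conserve mass number: 233 = 79 + 151 + k, so k = 233 − 230 = 3.
Check atomic number: 90 = 31 + 59 + 0 = 90. ✓

3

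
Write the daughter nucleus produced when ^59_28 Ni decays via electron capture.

Electron capture: mass number changes by +0, atomic number by -1.
A: 59 = 59; Z: 28 − 1 = 27.
Z = 27 is cobalt, so the daughter is ^59_27 Co.

Co-59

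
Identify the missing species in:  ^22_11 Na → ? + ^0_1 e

Conserve mass number: 22 = A + 0, so A = 22.
Conserve atomic number: 11 = Z + 1, so Z = 10.
Z = 10 is neon, so the species is ^22_10 Ne.

Ne-22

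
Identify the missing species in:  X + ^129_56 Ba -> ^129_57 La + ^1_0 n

Conserve mass number: A + 129 = 129 + 1, so A = 1.
Conserve atomic number: Z + 56 = 57 + 0, so Z = 1.
A = 1 and Z = 1 is ^1_1 H — a proton.

proton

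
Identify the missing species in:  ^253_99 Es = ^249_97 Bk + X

Conserve mass number: 253 = 249 + A, so A = 4.
Conserve atomic number: 99 = 97 + Z, so Z = 2.
A = 4 and Z = 2 is ^4_2 He — an alpha particle.

alpha particle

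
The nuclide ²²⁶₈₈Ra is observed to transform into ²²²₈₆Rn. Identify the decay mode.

ΔA = 222 − 226 = -4; ΔZ = 86 − 88 = -2.
A drops by 4 and Z drops by 2 — the signature of alpha emission.

alpha decay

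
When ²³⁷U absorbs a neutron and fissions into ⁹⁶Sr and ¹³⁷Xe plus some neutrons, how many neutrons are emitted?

5

Conserve mass number: 238 = 96 + 137 + k, so k = 238 − 233 = 5.
Check atomic number: 92 = 38 + 54 + 0 = 92. ✓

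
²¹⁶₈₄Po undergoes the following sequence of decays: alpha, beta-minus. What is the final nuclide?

Start: (A, Z) = (216, 84).
After α: (212, 82).
After β⁻: (212, 83).
Z = 83 is bismuth.

Bi-212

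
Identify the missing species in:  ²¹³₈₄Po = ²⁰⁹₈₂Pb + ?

Conserve mass number: 213 = 209 + A, so A = 4.
Conserve atomic number: 84 = 82 + Z, so Z = 2.
A = 4 and Z = 2 is ⁴₂He — an alpha particle.

alpha particle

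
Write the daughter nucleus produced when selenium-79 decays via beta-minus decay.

Beta-minus decay: mass number changes by +0, atomic number by +1.
A: 79 = 79; Z: 34 + 1 = 35.
Z = 35 is bromine, so the daughter is bromine-79.

Br-79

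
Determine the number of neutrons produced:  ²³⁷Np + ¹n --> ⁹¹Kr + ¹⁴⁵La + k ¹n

Conserve mass number: 238 = 91 + 145 + k, so k = 238 − 236 = 2.
Check atomic number: 93 = 36 + 57 + 0 = 93. ✓

2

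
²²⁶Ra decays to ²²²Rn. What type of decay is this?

ΔA = 222 − 226 = -4; ΔZ = 86 − 88 = -2.
A drops by 4 and Z drops by 2 — the signature of alpha emission.

alpha decay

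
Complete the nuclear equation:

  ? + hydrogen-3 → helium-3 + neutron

Conserve mass number: A + 3 = 3 + 1, so A = 1.
Conserve atomic number: Z + 1 = 2 + 0, so Z = 1.
A = 1 and Z = 1 is hydrogen-1 — a proton.

proton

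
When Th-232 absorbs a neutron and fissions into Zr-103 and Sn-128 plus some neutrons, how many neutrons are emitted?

2

Conserve mass number: 233 = 103 + 128 + k, so k = 233 − 231 = 2.
Check atomic number: 90 = 40 + 50 + 0 = 90. ✓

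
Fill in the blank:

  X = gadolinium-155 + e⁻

Eu-155

Conserve mass number: A = 155 + 0, so A = 155.
Conserve atomic number: Z = 64 − 1, so Z = 63.
Z = 63 is europium, so the species is europium-155.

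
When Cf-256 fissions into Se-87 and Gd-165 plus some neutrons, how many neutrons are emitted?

Conserve mass number: 256 = 87 + 165 + k, so k = 256 − 252 = 4.
Check atomic number: 98 = 34 + 64 + 0 = 98. ✓

4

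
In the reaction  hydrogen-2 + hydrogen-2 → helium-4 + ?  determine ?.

gamma ray

Conserve mass number: 2 + 2 = 4 + A, so A = 0.
Conserve atomic number: 1 + 1 = 2 + Z, so Z = 0.
A = 0 and Z = 0 is γ — a gamma ray.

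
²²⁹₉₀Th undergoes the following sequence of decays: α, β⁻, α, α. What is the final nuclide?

Start: (A, Z) = (229, 90).
After α: (225, 88).
After β⁻: (225, 89).
After α: (221, 87).
After α: (217, 85).
Z = 85 is astatine.

At-217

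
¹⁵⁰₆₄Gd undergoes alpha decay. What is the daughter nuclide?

Sm-146

Alpha decay: mass number changes by -4, atomic number by -2.
A: 150 − 4 = 146; Z: 64 − 2 = 62.
Z = 62 is samarium, so the daughter is ¹⁴⁶₆₂Sm.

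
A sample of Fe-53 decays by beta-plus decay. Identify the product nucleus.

Beta-plus decay: mass number changes by +0, atomic number by -1.
A: 53 = 53; Z: 26 − 1 = 25.
Z = 25 is manganese, so the daughter is Mn-53.

Mn-53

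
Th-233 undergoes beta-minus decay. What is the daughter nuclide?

Pa-233

Beta-minus decay: mass number changes by +0, atomic number by +1.
A: 233 = 233; Z: 90 + 1 = 91.
Z = 91 is protactinium, so the daughter is Pa-233.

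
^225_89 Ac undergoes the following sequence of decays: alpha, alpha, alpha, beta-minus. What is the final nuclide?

Start: (A, Z) = (225, 89).
After α: (221, 87).
After α: (217, 85).
After α: (213, 83).
After β⁻: (213, 84).
Z = 84 is polonium.

Po-213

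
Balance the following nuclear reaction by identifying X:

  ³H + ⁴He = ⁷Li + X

Conserve mass number: 3 + 4 = 7 + A, so A = 0.
Conserve atomic number: 1 + 2 = 3 + Z, so Z = 0.
A = 0 and Z = 0 is γ — a gamma ray.

gamma ray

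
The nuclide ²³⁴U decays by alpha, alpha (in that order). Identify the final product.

Ra-226

Start: (A, Z) = (234, 92).
After α: (230, 90).
After α: (226, 88).
Z = 88 is radium.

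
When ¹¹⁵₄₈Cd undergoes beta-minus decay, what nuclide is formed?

In-115

Beta-minus decay: mass number changes by +0, atomic number by +1.
A: 115 = 115; Z: 48 + 1 = 49.
Z = 49 is indium, so the daughter is ¹¹⁵₄₉In.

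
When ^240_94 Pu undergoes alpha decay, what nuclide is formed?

U-236

Alpha decay: mass number changes by -4, atomic number by -2.
A: 240 − 4 = 236; Z: 94 − 2 = 92.
Z = 92 is uranium, so the daughter is ^236_92 U.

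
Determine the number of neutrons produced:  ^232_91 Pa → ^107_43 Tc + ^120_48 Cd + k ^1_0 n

5

Conserve mass number: 232 = 107 + 120 + k, so k = 232 − 227 = 5.
Check atomic number: 91 = 43 + 48 + 0 = 91. ✓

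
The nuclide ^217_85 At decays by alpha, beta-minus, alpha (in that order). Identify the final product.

Pb-209

Start: (A, Z) = (217, 85).
After α: (213, 83).
After β⁻: (213, 84).
After α: (209, 82).
Z = 82 is lead.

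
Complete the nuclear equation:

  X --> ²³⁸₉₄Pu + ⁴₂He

Cm-242

Conserve mass number: A = 238 + 4, so A = 242.
Conserve atomic number: Z = 94 + 2, so Z = 96.
Z = 96 is curium, so the species is ²⁴²₉₆Cm.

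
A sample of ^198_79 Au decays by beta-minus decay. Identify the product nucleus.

Beta-minus decay: mass number changes by +0, atomic number by +1.
A: 198 = 198; Z: 79 + 1 = 80.
Z = 80 is mercury, so the daughter is ^198_80 Hg.

Hg-198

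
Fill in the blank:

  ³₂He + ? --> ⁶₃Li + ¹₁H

Conserve mass number: 3 + A = 6 + 1, so A = 4.
Conserve atomic number: 2 + Z = 3 + 1, so Z = 2.
A = 4 and Z = 2 is ⁴₂He — an alpha particle.

alpha particle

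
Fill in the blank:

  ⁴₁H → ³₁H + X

Conserve mass number: 4 = 3 + A, so A = 1.
Conserve atomic number: 1 = 1 + Z, so Z = 0.
A = 1 and Z = 0 is ¹₀n — a neutron.

neutron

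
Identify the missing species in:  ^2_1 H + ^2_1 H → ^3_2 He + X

neutron

Conserve mass number: 2 + 2 = 3 + A, so A = 1.
Conserve atomic number: 1 + 1 = 2 + Z, so Z = 0.
A = 1 and Z = 0 is ^1_0 n — a neutron.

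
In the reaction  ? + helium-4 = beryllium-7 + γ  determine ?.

He-3

Conserve mass number: A + 4 = 7 + 0, so A = 3.
Conserve atomic number: Z + 2 = 4 + 0, so Z = 2.
Z = 2 is helium, so the species is helium-3.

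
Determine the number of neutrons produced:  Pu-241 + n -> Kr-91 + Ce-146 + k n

5

Conserve mass number: 242 = 91 + 146 + k, so k = 242 − 237 = 5.
Check atomic number: 94 = 36 + 58 + 0 = 94. ✓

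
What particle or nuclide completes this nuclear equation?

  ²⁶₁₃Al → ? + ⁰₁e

Mg-26

Conserve mass number: 26 = A + 0, so A = 26.
Conserve atomic number: 13 = Z + 1, so Z = 12.
Z = 12 is magnesium, so the species is ²⁶₁₂Mg.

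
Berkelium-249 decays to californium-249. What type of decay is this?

ΔA = 249 − 249 = 0; ΔZ = 98 − 97 = +1.
A is unchanged and Z rises by 1 — a neutron has become a proton (β⁻ decay).

beta-minus decay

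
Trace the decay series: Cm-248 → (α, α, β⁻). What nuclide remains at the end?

Start: (A, Z) = (248, 96).
After α: (244, 94).
After α: (240, 92).
After β⁻: (240, 93).
Z = 93 is neptunium.

Np-240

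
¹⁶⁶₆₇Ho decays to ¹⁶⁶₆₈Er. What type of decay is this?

beta-minus decay

ΔA = 166 − 166 = 0; ΔZ = 68 − 67 = +1.
A is unchanged and Z rises by 1 — a neutron has become a proton (β⁻ decay).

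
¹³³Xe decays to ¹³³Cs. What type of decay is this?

beta-minus decay

ΔA = 133 − 133 = 0; ΔZ = 55 − 54 = +1.
A is unchanged and Z rises by 1 — a neutron has become a proton (β⁻ decay).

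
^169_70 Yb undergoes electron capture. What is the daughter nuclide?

Tm-169

Electron capture: mass number changes by +0, atomic number by -1.
A: 169 = 169; Z: 70 − 1 = 69.
Z = 69 is thulium, so the daughter is ^169_69 Tm.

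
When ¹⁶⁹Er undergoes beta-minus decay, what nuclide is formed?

Tm-169

Beta-minus decay: mass number changes by +0, atomic number by +1.
A: 169 = 169; Z: 68 + 1 = 69.
Z = 69 is thulium, so the daughter is ¹⁶⁹Tm.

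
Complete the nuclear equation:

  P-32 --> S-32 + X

Conserve mass number: 32 = 32 + A, so A = 0.
Conserve atomic number: 15 = 16 + Z, so Z = -1.
A = 0 and Z = -1 is e⁻ — a beta-minus particle.

beta-minus particle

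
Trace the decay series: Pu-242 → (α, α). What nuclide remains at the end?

Start: (A, Z) = (242, 94).
After α: (238, 92).
After α: (234, 90).
Z = 90 is thorium.

Th-234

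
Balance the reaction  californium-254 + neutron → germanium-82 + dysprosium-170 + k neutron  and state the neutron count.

3

Conserve mass number: 255 = 82 + 170 + k, so k = 255 − 252 = 3.
Check atomic number: 98 = 32 + 66 + 0 = 98. ✓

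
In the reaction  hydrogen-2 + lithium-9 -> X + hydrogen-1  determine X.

Conserve mass number: 2 + 9 = A + 1, so A = 10.
Conserve atomic number: 1 + 3 = Z + 1, so Z = 3.
Z = 3 is lithium, so the species is lithium-10.

Li-10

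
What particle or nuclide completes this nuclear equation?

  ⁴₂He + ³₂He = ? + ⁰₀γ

Conserve mass number: 4 + 3 = A + 0, so A = 7.
Conserve atomic number: 2 + 2 = Z + 0, so Z = 4.
Z = 4 is beryllium, so the species is ⁷₄Be.

Be-7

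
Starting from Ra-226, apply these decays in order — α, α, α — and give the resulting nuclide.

Start: (A, Z) = (226, 88).
After α: (222, 86).
After α: (218, 84).
After α: (214, 82).
Z = 82 is lead.

Pb-214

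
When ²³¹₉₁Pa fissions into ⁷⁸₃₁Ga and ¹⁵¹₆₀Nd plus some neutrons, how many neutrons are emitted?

2

Conserve mass number: 231 = 78 + 151 + k, so k = 231 − 229 = 2.
Check atomic number: 91 = 31 + 60 + 0 = 91. ✓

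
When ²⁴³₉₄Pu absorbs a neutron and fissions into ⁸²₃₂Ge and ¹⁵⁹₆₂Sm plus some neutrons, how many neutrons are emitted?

Conserve mass number: 244 = 82 + 159 + k, so k = 244 − 241 = 3.
Check atomic number: 94 = 32 + 62 + 0 = 94. ✓

3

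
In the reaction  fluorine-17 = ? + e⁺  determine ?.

O-17

Conserve mass number: 17 = A + 0, so A = 17.
Conserve atomic number: 9 = Z + 1, so Z = 8.
Z = 8 is oxygen, so the species is oxygen-17.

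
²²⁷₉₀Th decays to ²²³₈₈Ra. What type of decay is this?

alpha decay

ΔA = 223 − 227 = -4; ΔZ = 88 − 90 = -2.
A drops by 4 and Z drops by 2 — the signature of alpha emission.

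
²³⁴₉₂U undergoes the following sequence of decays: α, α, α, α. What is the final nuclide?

Start: (A, Z) = (234, 92).
After α: (230, 90).
After α: (226, 88).
After α: (222, 86).
After α: (218, 84).
Z = 84 is polonium.

Po-218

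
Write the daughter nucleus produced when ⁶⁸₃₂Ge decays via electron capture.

Ga-68

Electron capture: mass number changes by +0, atomic number by -1.
A: 68 = 68; Z: 32 − 1 = 31.
Z = 31 is gallium, so the daughter is ⁶⁸₃₁Ga.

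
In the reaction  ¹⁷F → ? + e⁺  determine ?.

O-17

Conserve mass number: 17 = A + 0, so A = 17.
Conserve atomic number: 9 = Z + 1, so Z = 8.
Z = 8 is oxygen, so the species is ¹⁷O.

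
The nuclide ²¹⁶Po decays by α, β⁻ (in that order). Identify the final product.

Bi-212

Start: (A, Z) = (216, 84).
After α: (212, 82).
After β⁻: (212, 83).
Z = 83 is bismuth.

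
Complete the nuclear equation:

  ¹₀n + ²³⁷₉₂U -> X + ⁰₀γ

Conserve mass number: 1 + 237 = A + 0, so A = 238.
Conserve atomic number: 0 + 92 = Z + 0, so Z = 92.
Z = 92 is uranium, so the species is ²³⁸₉₂U.

U-238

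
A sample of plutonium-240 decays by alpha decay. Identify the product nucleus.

U-236

Alpha decay: mass number changes by -4, atomic number by -2.
A: 240 − 4 = 236; Z: 94 − 2 = 92.
Z = 92 is uranium, so the daughter is uranium-236.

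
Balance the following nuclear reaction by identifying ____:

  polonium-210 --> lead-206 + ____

alpha particle

Conserve mass number: 210 = 206 + A, so A = 4.
Conserve atomic number: 84 = 82 + Z, so Z = 2.
A = 4 and Z = 2 is helium-4 — an alpha particle.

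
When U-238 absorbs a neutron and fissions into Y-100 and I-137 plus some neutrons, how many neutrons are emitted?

Conserve mass number: 239 = 100 + 137 + k, so k = 239 − 237 = 2.
Check atomic number: 92 = 39 + 53 + 0 = 92. ✓

2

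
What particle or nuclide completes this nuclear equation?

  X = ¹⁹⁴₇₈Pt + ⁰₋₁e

Ir-194

Conserve mass number: A = 194 + 0, so A = 194.
Conserve atomic number: Z = 78 − 1, so Z = 77.
Z = 77 is iridium, so the species is ¹⁹⁴₇₇Ir.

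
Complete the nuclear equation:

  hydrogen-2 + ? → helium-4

Conserve mass number: 2 + A = 4, so A = 2.
Conserve atomic number: 1 + Z = 2, so Z = 1.
A = 2 and Z = 1 is hydrogen-2 — a deuteron.

deuteron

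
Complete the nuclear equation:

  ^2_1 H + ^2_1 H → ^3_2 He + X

Conserve mass number: 2 + 2 = 3 + A, so A = 1.
Conserve atomic number: 1 + 1 = 2 + Z, so Z = 0.
A = 1 and Z = 0 is ^1_0 n — a neutron.

neutron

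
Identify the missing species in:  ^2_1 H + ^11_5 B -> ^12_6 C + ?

Conserve mass number: 2 + 11 = 12 + A, so A = 1.
Conserve atomic number: 1 + 5 = 6 + Z, so Z = 0.
A = 1 and Z = 0 is ^1_0 n — a neutron.

neutron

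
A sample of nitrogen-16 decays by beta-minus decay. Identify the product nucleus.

O-16

Beta-minus decay: mass number changes by +0, atomic number by +1.
A: 16 = 16; Z: 7 + 1 = 8.
Z = 8 is oxygen, so the daughter is oxygen-16.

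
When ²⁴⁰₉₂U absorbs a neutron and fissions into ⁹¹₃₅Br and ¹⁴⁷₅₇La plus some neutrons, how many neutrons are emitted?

Conserve mass number: 241 = 91 + 147 + k, so k = 241 − 238 = 3.
Check atomic number: 92 = 35 + 57 + 0 = 92. ✓

3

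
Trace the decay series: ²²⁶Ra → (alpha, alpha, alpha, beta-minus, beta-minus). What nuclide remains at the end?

Po-214

Start: (A, Z) = (226, 88).
After α: (222, 86).
After α: (218, 84).
After α: (214, 82).
After β⁻: (214, 83).
After β⁻: (214, 84).
Z = 84 is polonium.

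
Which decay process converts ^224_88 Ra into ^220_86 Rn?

ΔA = 220 − 224 = -4; ΔZ = 86 − 88 = -2.
A drops by 4 and Z drops by 2 — the signature of alpha emission.

alpha decay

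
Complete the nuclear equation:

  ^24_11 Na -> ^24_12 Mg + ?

beta-minus particle

Conserve mass number: 24 = 24 + A, so A = 0.
Conserve atomic number: 11 = 12 + Z, so Z = -1.
A = 0 and Z = -1 is ^0_-1 e — a beta-minus particle.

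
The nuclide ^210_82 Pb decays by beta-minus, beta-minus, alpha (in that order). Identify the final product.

Start: (A, Z) = (210, 82).
After β⁻: (210, 83).
After β⁻: (210, 84).
After α: (206, 82).
Z = 82 is lead.

Pb-206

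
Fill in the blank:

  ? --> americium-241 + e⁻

Conserve mass number: A = 241 + 0, so A = 241.
Conserve atomic number: Z = 95 − 1, so Z = 94.
Z = 94 is plutonium, so the species is plutonium-241.

Pu-241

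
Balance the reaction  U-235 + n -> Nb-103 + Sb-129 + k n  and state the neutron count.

4

Conserve mass number: 236 = 103 + 129 + k, so k = 236 − 232 = 4.
Check atomic number: 92 = 41 + 51 + 0 = 92. ✓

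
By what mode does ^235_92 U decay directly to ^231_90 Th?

ΔA = 231 − 235 = -4; ΔZ = 90 − 92 = -2.
A drops by 4 and Z drops by 2 — the signature of alpha emission.

alpha decay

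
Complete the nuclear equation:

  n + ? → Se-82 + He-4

Conserve mass number: 1 + A = 82 + 4, so A = 85.
Conserve atomic number: 0 + Z = 34 + 2, so Z = 36.
Z = 36 is krypton, so the species is Kr-85.

Kr-85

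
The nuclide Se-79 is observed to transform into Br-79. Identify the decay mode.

ΔA = 79 − 79 = 0; ΔZ = 35 − 34 = +1.
A is unchanged and Z rises by 1 — a neutron has become a proton (β⁻ decay).

beta-minus decay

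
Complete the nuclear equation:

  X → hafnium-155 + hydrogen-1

Conserve mass number: A = 155 + 1, so A = 156.
Conserve atomic number: Z = 72 + 1, so Z = 73.
Z = 73 is tantalum, so the species is tantalum-156.

Ta-156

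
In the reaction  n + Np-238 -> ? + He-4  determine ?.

Pa-235

Conserve mass number: 1 + 238 = A + 4, so A = 235.
Conserve atomic number: 0 + 93 = Z + 2, so Z = 91.
Z = 91 is protactinium, so the species is Pa-235.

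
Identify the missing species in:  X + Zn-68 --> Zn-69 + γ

neutron

Conserve mass number: A + 68 = 69 + 0, so A = 1.
Conserve atomic number: Z + 30 = 30 + 0, so Z = 0.
A = 1 and Z = 0 is n — a neutron.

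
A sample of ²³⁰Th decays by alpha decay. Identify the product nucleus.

Alpha decay: mass number changes by -4, atomic number by -2.
A: 230 − 4 = 226; Z: 90 − 2 = 88.
Z = 88 is radium, so the daughter is ²²⁶Ra.

Ra-226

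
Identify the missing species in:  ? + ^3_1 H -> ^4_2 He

proton

Conserve mass number: A + 3 = 4, so A = 1.
Conserve atomic number: Z + 1 = 2, so Z = 1.
A = 1 and Z = 1 is ^1_1 H — a proton.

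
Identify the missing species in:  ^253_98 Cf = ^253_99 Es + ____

Conserve mass number: 253 = 253 + A, so A = 0.
Conserve atomic number: 98 = 99 + Z, so Z = -1.
A = 0 and Z = -1 is ^0_-1 e — a beta-minus particle.

beta-minus particle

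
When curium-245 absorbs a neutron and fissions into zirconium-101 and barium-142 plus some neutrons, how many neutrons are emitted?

Conserve mass number: 246 = 101 + 142 + k, so k = 246 − 243 = 3.
Check atomic number: 96 = 40 + 56 + 0 = 96. ✓

3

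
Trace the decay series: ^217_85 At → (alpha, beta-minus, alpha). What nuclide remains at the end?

Start: (A, Z) = (217, 85).
After α: (213, 83).
After β⁻: (213, 84).
After α: (209, 82).
Z = 82 is lead.

Pb-209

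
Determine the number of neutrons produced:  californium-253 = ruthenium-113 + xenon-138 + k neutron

2

Conserve mass number: 253 = 113 + 138 + k, so k = 253 − 251 = 2.
Check atomic number: 98 = 44 + 54 + 0 = 98. ✓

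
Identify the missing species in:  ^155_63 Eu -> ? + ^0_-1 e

Gd-155

Conserve mass number: 155 = A + 0, so A = 155.
Conserve atomic number: 63 = Z − 1, so Z = 64.
Z = 64 is gadolinium, so the species is ^155_64 Gd.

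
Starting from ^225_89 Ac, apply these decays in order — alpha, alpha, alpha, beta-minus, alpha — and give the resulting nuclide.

Start: (A, Z) = (225, 89).
After α: (221, 87).
After α: (217, 85).
After α: (213, 83).
After β⁻: (213, 84).
After α: (209, 82).
Z = 82 is lead.

Pb-209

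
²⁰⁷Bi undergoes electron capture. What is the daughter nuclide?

Pb-207

Electron capture: mass number changes by +0, atomic number by -1.
A: 207 = 207; Z: 83 − 1 = 82.
Z = 82 is lead, so the daughter is ²⁰⁷Pb.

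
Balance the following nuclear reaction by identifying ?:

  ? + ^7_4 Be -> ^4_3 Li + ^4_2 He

Conserve mass number: A + 7 = 4 + 4, so A = 1.
Conserve atomic number: Z + 4 = 3 + 2, so Z = 1.
A = 1 and Z = 1 is ^1_1 H — a proton.

proton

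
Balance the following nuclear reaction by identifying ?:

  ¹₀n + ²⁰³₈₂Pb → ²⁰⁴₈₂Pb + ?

gamma ray

Conserve mass number: 1 + 203 = 204 + A, so A = 0.
Conserve atomic number: 0 + 82 = 82 + Z, so Z = 0.
A = 0 and Z = 0 is ⁰₀γ — a gamma ray.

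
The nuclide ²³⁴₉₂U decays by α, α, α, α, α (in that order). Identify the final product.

Start: (A, Z) = (234, 92).
After α: (230, 90).
After α: (226, 88).
After α: (222, 86).
After α: (218, 84).
After α: (214, 82).
Z = 82 is lead.

Pb-214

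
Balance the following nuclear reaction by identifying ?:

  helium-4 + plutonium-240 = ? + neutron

Cm-243

Conserve mass number: 4 + 240 = A + 1, so A = 243.
Conserve atomic number: 2 + 94 = Z + 0, so Z = 96.
Z = 96 is curium, so the species is curium-243.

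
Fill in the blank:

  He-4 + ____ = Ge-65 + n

Conserve mass number: 4 + A = 65 + 1, so A = 62.
Conserve atomic number: 2 + Z = 32 + 0, so Z = 30.
Z = 30 is zinc, so the species is Zn-62.

Zn-62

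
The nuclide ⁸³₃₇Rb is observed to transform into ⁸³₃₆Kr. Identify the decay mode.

beta-plus decay or electron capture

ΔA = 83 − 83 = 0; ΔZ = 36 − 37 = -1.
A is unchanged and Z drops by 1 — a proton has become a neutron (β⁺ emission or electron capture).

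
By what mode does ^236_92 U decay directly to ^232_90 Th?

alpha decay

ΔA = 232 − 236 = -4; ΔZ = 90 − 92 = -2.
A drops by 4 and Z drops by 2 — the signature of alpha emission.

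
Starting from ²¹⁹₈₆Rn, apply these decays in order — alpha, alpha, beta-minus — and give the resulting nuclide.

Start: (A, Z) = (219, 86).
After α: (215, 84).
After α: (211, 82).
After β⁻: (211, 83).
Z = 83 is bismuth.

Bi-211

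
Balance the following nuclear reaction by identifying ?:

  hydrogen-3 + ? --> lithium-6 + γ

Conserve mass number: 3 + A = 6 + 0, so A = 3.
Conserve atomic number: 1 + Z = 3 + 0, so Z = 2.
Z = 2 is helium, so the species is helium-3.

He-3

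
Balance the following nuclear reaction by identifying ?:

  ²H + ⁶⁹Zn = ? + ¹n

Conserve mass number: 2 + 69 = A + 1, so A = 70.
Conserve atomic number: 1 + 30 = Z + 0, so Z = 31.
Z = 31 is gallium, so the species is ⁷⁰Ga.

Ga-70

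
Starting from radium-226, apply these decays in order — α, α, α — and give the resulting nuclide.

Start: (A, Z) = (226, 88).
After α: (222, 86).
After α: (218, 84).
After α: (214, 82).
Z = 82 is lead.

Pb-214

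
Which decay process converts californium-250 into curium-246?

ΔA = 246 − 250 = -4; ΔZ = 96 − 98 = -2.
A drops by 4 and Z drops by 2 — the signature of alpha emission.

alpha decay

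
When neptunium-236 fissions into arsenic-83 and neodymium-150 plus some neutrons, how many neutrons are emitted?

Conserve mass number: 236 = 83 + 150 + k, so k = 236 − 233 = 3.
Check atomic number: 93 = 33 + 60 + 0 = 93. ✓

3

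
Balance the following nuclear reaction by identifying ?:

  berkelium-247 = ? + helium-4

Conserve mass number: 247 = A + 4, so A = 243.
Conserve atomic number: 97 = Z + 2, so Z = 95.
Z = 95 is americium, so the species is americium-243.

Am-243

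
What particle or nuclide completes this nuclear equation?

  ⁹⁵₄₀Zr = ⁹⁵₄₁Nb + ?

Conserve mass number: 95 = 95 + A, so A = 0.
Conserve atomic number: 40 = 41 + Z, so Z = -1.
A = 0 and Z = -1 is ⁰₋₁e — a beta-minus particle.

beta-minus particle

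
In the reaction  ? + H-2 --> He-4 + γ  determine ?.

deuteron

Conserve mass number: A + 2 = 4 + 0, so A = 2.
Conserve atomic number: Z + 1 = 2 + 0, so Z = 1.
A = 2 and Z = 1 is H-2 — a deuteron.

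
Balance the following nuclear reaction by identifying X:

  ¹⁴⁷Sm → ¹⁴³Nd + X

alpha particle

Conserve mass number: 147 = 143 + A, so A = 4.
Conserve atomic number: 62 = 60 + Z, so Z = 2.
A = 4 and Z = 2 is ⁴He — an alpha particle.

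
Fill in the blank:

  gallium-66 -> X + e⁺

Conserve mass number: 66 = A + 0, so A = 66.
Conserve atomic number: 31 = Z + 1, so Z = 30.
Z = 30 is zinc, so the species is zinc-66.

Zn-66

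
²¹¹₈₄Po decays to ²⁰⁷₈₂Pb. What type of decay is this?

alpha decay

ΔA = 207 − 211 = -4; ΔZ = 82 − 84 = -2.
A drops by 4 and Z drops by 2 — the signature of alpha emission.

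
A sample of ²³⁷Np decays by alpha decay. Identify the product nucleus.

Alpha decay: mass number changes by -4, atomic number by -2.
A: 237 − 4 = 233; Z: 93 − 2 = 91.
Z = 91 is protactinium, so the daughter is ²³³Pa.

Pa-233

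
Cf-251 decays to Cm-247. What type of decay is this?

alpha decay

ΔA = 247 − 251 = -4; ΔZ = 96 − 98 = -2.
A drops by 4 and Z drops by 2 — the signature of alpha emission.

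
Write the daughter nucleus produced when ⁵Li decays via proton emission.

Proton emission: mass number changes by -1, atomic number by -1.
A: 5 − 1 = 4; Z: 3 − 1 = 2.
Z = 2 is helium, so the daughter is ⁴He.

He-4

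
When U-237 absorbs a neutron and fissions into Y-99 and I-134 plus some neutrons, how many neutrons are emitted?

5

Conserve mass number: 238 = 99 + 134 + k, so k = 238 − 233 = 5.
Check atomic number: 92 = 39 + 53 + 0 = 92. ✓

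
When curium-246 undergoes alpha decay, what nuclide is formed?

Pu-242

Alpha decay: mass number changes by -4, atomic number by -2.
A: 246 − 4 = 242; Z: 96 − 2 = 94.
Z = 94 is plutonium, so the daughter is plutonium-242.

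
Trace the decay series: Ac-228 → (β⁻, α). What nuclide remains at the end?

Start: (A, Z) = (228, 89).
After β⁻: (228, 90).
After α: (224, 88).
Z = 88 is radium.

Ra-224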